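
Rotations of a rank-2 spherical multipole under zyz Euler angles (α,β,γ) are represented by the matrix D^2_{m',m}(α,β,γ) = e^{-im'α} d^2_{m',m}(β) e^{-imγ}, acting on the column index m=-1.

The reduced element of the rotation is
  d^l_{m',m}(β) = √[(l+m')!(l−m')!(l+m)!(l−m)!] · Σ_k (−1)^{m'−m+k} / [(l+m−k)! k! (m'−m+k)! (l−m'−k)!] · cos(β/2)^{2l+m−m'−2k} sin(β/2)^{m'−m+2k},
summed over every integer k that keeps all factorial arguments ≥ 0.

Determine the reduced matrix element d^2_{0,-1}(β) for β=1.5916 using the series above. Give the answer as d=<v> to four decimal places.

d^2_{0,-1}(β=1.5916) via the finite sum:
With c≡cos(β/2)=0.699713 and s≡sin(β/2)=0.714424, N=[2·2·1·6]^{1/2}=4.898979
k∈{0,1} keeps every argument non-negative
  k=0: (−1)^1·4.8990/(2)·0.6997^3·0.7144^1 = -0.599504
  k=1: (−1)^2·4.8990/(2)·0.6997^1·0.7144^3 = +0.624976
d^2_{0,-1}(1.5916) = -0.599504 +0.624976 = +0.025472

d=0.0255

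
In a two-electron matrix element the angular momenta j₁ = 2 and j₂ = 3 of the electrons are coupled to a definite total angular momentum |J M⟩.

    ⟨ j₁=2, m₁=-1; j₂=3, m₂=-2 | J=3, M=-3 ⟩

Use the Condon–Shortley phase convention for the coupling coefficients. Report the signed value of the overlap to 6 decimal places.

j₁+j₂−J=2  J+j₁−j₂=2  J−j₁+j₂=4  j₁+j₂+J+1=9
(j₁±m₁, j₂±m₂, J±M) = (1,3,1,5,0,6)
P² = 960
sum k=1..1:
  [1] −1/48 = -1/48
S = -1/48
C² = P²·S² = 5/12 ; C = -0.645497

−√(5/12) = -0.645497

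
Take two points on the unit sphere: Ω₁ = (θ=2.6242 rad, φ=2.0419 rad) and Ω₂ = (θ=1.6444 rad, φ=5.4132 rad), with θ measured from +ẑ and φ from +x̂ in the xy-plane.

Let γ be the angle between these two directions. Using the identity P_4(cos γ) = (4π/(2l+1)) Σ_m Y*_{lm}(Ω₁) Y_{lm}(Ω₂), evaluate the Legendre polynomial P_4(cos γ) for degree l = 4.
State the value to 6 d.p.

Addition theorem: P_4(cos γ) = (4π/9) Σ_m Y*_{lm}(Ω₁) Y_{lm}(Ω₂), m = −4…4:
  term(m=-4) = 0.00703 - 0.00922j   from Y*(Ω₁)=-0.00817 + 0.02519j, Y(Ω₂)=-0.41294 - 0.14531j
  term(m=-3) = -0.00928 + 0.00764j   from Y*(Ω₁)=-0.13001 + 0.02064j, Y(Ω₂)=0.07870 - 0.04628j
  term(m=-2) = -0.10068 + 0.04981j   from Y*(Ω₁)=-0.20632 - 0.28382j, Y(Ω₂)=0.05390 - 0.31555j
  term(m=-1) = 0.04655 - 0.01089j   from Y*(Ω₁)=0.21114 - 0.41453j, Y(Ω₂)=0.06627 + 0.07855j
  term(m=+0) = 0.00982 + 0.00000j   from Y*(Ω₁)=0.03269 + 0.00000j, Y(Ω₂)=0.30030 + 0.00000j
  term(m=+1) = 0.04655 + 0.01089j   from Y*(Ω₁)=-0.21114 - 0.41453j, Y(Ω₂)=-0.06627 + 0.07855j
  term(m=+2) = -0.10068 - 0.04981j   from Y*(Ω₁)=-0.20632 + 0.28382j, Y(Ω₂)=0.05390 + 0.31555j
  term(m=+3) = -0.00928 - 0.00764j   from Y*(Ω₁)=0.13001 + 0.02064j, Y(Ω₂)=-0.07870 - 0.04628j
  term(m=+4) = 0.00703 + 0.00922j   from Y*(Ω₁)=-0.00817 - 0.02519j, Y(Ω₂)=-0.41294 + 0.14531j
Total Σ_m = -0.10291 + 0.00000j. Multiply by 1.396263: -0.14369 + 0.00000j. P_4(cos γ) = -0.143694

-0.143694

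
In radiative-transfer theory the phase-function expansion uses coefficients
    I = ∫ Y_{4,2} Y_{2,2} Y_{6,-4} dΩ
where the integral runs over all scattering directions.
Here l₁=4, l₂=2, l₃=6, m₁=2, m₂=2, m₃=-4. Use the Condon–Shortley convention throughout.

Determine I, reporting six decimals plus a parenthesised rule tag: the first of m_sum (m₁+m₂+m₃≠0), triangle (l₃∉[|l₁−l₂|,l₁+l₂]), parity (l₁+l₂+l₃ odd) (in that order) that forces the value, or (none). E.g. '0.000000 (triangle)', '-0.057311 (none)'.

m-sum 0 ✓  L=12 even ✓  2≤6≤6 ✓
Π(2lᵢ+1) = 9×5×13 = 585
triangle coeff Δ(4,2,6) = 1/6435
Σ_t [0,0]: t=0:+1/2304 = 1/2304
(3j)²=5/143 [(4 2 6; 0 0 0)], sign=+1
Σ_t [0,0]: t=0:+1/34560 = 1/34560
(3j)²=14/429 [(4 2 6; 2 2 -4)], sign=+1
⇒ 4πI² = 1050/1573
I = (+1)√(1050/1573/(4π)) = 0.23047581
No selection rule forces the value: the integral is nonzero (none).

0.230476 (none)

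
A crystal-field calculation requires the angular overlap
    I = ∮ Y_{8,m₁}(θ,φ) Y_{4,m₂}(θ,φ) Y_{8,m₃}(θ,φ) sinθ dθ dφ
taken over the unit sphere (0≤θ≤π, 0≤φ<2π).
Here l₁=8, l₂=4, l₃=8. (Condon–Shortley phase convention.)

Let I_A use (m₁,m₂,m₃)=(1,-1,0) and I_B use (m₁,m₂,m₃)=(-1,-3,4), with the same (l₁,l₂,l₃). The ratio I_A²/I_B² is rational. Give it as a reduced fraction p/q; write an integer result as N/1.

Same 8,4,8: normalisation and zero-m 3j drop out of the ratio.
A: Δ: 4! 12! 4! / 21! → 1/185175900; sum: t=0:+1/87091200 t=1:−1/12441600 t=2:+1/14515200 t=3:−1/139345920 = -1/139345920; 3j²(8 4 8; 1 -1 0) = Δ·Π!·Σ² = 5/8398  (sign -1)
B: Δ: 4! 12! 4! / 21! → 1/185175900; sum: t=0:+1/313528320 t=1:−1/139345920 = -1/250822656; 3j²(8 4 8; -1 -3 4) = Δ·Π!·Σ² = 1375/151164  (sign -1)
I_A²/I_B² = (5/8398)/(1375/151164) = 18/275

18/275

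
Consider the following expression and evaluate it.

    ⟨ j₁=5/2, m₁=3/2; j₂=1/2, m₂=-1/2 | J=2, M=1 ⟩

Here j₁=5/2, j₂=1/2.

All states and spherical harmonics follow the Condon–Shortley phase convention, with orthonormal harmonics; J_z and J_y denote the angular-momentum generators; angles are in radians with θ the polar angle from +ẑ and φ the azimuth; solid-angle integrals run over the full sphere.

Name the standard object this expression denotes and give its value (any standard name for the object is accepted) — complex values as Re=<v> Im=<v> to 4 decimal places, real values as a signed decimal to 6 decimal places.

This is a Clebsch–Gordan (vector-coupling) coefficient.
√[5·1!4!0!/6! · 4!1!0!1!3!1!] = √(24)
  +(−1)^0/∏(0,1,1,0,3,0)! = 1/6  (running 1/6)
⟨..|..⟩ = √(24)·(1/6) = +0.816497

Clebsch–Gordan coefficient, +√(2/3) ≈ +0.816497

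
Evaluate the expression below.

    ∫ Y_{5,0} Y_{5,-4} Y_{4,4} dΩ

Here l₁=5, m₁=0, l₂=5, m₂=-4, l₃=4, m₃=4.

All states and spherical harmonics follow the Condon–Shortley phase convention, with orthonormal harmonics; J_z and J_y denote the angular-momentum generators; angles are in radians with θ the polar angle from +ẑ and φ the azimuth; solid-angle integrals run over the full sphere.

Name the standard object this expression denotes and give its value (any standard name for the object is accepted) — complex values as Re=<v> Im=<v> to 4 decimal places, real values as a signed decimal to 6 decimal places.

Gaunt coefficient, +0.130198

This is a Gaunt coefficient — the integral of a triple product of spherical harmonics over the sphere.
Rules hold: Σm=0, L=14 even, 0≤4≤10.
N = 11·11·9 = 1089
Δ = 6!·4!·4!/15! = 1/3153150
Racah Σ t=1..5: t=1:−1/69120 t=2:+1/1728 t=3:−1/576 t=4:+1/1728 t=5:−1/69120 = -7/11520
⇒ 3j(5 5 4; 0 0 0)² = 2/143, sgn -1
Racah Σ t=1..1: t=1:−1/69120 = -1/69120
⇒ 3j(5 5 4; 0 -4 4)² = 2/143, sgn -1
4πI² = N·(3j₀)²·(3jₘ)² = 36/169
I = +1·√(0.213018/4π) = 0.13019760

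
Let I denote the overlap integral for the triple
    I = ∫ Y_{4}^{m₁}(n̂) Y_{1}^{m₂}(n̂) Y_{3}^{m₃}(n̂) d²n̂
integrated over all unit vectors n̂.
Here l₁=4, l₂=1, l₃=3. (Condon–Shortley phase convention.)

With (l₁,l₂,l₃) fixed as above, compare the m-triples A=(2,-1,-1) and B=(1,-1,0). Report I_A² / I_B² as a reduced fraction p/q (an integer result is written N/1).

Same 4,1,3: normalisation and zero-m 3j drop out of the ratio.
A: Δ: 2! 6! 0! / 9! → 1/252; sum: t=0:+1/96 = 1/96; 3j²(4 1 3; 2 -1 -1) = Δ·Π!·Σ² = 5/84  (sign +1)
B: Δ: 2! 6! 0! / 9! → 1/252; sum: t=0:+1/72 = 1/72; 3j²(4 1 3; 1 -1 0) = Δ·Π!·Σ² = 5/126  (sign -1)
I_A²/I_B² = (5/84)/(5/126) = 3/2

3/2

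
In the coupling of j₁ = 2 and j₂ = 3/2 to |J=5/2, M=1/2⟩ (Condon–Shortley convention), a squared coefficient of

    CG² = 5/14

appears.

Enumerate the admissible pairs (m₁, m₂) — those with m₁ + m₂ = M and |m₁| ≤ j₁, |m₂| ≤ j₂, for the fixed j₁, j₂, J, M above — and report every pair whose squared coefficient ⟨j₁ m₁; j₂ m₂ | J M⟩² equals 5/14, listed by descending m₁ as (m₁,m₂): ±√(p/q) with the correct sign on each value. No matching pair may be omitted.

(1,-1/2): +√(5/14)

Admissible pairs with m₁+m₂ = M = 1/2: (-1,3/2), (0,1/2), (1,-1/2), (2,-3/2)
  (m₁,m₂)=(2,-3/2): CG² = 6/35, CG = +√(6/35)
  (m₁,m₂)=(1,-1/2): CG² = 5/14, CG = +√(5/14)   ← matches the target
  (m₁,m₂)=(0,1/2): CG² = 3/35, CG = −√(3/35)
  (m₁,m₂)=(-1,3/2): CG² = 27/70, CG = −√(27/70)
Pairs with CG² = 5/14: (1,-1/2): +√(5/14)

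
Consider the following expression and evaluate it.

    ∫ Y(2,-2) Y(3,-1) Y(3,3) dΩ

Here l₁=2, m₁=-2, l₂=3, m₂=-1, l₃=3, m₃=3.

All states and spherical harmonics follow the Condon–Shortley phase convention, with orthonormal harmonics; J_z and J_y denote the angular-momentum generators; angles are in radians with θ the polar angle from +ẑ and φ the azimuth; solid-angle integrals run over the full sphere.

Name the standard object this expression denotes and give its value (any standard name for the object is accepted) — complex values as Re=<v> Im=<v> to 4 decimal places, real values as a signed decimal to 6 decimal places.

Gaunt coefficient, +0.132981

This is a Gaunt coefficient — the integral of a triple product of spherical harmonics over the sphere.
m-sum 0 ✓  L=8 even ✓  1≤3≤5 ✓
Π(2lᵢ+1) = 5×7×7 = 245
triangle coeff Δ(2,3,3) = 1/3780
Σ_t [0,2]: t=0:+1/24 t=1:−1/4 t=2:+1/24 = -1/6
(3j)²=4/105 [(2 3 3; 0 0 0)], sign=+1
Σ_t [2,2]: t=2:+1/96 = 1/96
(3j)²=1/42 [(2 3 3; -2 -1 3)], sign=+1
⇒ 4πI² = 2/9
I = (+1)√(2/9/(4π)) = 0.13298076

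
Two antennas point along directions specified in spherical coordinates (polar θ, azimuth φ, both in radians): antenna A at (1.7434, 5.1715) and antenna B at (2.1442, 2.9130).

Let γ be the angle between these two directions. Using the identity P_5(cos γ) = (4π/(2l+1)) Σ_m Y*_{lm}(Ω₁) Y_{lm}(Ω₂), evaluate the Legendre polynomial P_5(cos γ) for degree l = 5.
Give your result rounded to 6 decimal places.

Term-by-term m-sum for l=5 (normalisation 4π/11 = 1.142397):
  m=-5: (0.322417, 0.285507) × (-0.080563, -0.176673) = (0.024467, -0.079964)  (running Σ = (0.024467, -0.079964))
  m=-4: (0.062332, -0.229097) × (-0.241999, -0.314123) = (-0.087049, 0.035861)  (running Σ = (-0.062582, -0.044102))
  m=-3: (0.238412, -0.046708) × (-0.261684, -0.214126) = (-0.072390, -0.038827)  (running Σ = (-0.134972, -0.082930))
  m=-2: (-0.156356, -0.204581) × (0.068174, 0.033538) = (-0.003798, -0.019191)  (running Σ = (-0.138771, -0.102121))
  m=-1: (0.084637, -0.171211) × (0.341024, 0.079342) = (0.042448, -0.051672)  (running Σ = (-0.096323, -0.153793))
  m=0: (-0.260917, -0.000000) × (0.009163, 0.000000) = (-0.002391, -0.000000)  (running Σ = (-0.098714, -0.153793))
  m=1: (-0.084637, -0.171211) × (-0.341024, 0.079342) = (0.042448, 0.051672)  (running Σ = (-0.056266, -0.102121))
  m=2: (-0.156356, 0.204581) × (0.068174, -0.033538) = (-0.003798, 0.019191)  (running Σ = (-0.060064, -0.082930))
  m=3: (-0.238412, -0.046708) × (0.261684, -0.214126) = (-0.072390, 0.038827)  (running Σ = (-0.132455, -0.044102))
  m=4: (0.062332, 0.229097) × (-0.241999, 0.314123) = (-0.087049, -0.035861)  (running Σ = (-0.219503, -0.079964))
  m=5: (-0.322417, 0.285507) × (0.080563, -0.176673) = (0.024467, 0.079964)  (running Σ = (-0.195037, 0.000000))
Accumulated sum (-0.195037, 0.000000); after 4π/(2l+1) scaling, (-0.222810, 0.000000) ⇒ P_5 = -0.222810

-0.222810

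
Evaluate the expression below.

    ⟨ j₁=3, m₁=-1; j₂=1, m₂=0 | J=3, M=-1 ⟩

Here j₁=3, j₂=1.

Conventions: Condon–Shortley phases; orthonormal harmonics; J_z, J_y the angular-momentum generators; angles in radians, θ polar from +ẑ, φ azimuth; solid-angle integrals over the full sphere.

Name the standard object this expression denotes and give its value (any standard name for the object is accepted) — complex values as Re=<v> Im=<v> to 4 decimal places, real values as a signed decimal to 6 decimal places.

Clebsch–Gordan coefficient, −√(1/12) ≈ -0.288675

This is a Clebsch–Gordan (vector-coupling) coefficient.
triangle: 1!*5!*1!/8! = 120/40320
(j±m)!: 2!*4!*1!*1!*2!*4! = 2304
prefactor² = (2J+1)*Δ*N² = 48
  k=0: +1/(0!*1!*4!*1!*1!*0!) = 1/24
  k=1: −1/(1!*0!*3!*0!*2!*1!) = -1/12
Σ = -1/24  ⇒  CG² = 48*(-1/24)² = 1/12
CG = −√(1/12) = -0.288675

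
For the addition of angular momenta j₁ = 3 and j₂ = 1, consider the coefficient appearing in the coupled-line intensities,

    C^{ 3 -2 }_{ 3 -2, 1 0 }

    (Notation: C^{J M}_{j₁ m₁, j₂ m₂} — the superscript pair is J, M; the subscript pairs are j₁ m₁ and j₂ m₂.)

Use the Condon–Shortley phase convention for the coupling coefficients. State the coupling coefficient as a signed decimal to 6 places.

triangle: 1!*5!*1!/8! = 120/40320
(j±m)!: 1!*5!*1!*1!*1!*5! = 14400
prefactor² = (2J+1)*Δ*N² = 300
  k=0: +1/(0!*1!*5!*1!*0!*0!) = 1/120
  k=1: −1/(1!*0!*4!*0!*1!*1!) = -1/24
Σ = -1/30  ⇒  CG² = 300*(-1/30)² = 1/3
CG = −√(1/3) = -0.577350

-0.577350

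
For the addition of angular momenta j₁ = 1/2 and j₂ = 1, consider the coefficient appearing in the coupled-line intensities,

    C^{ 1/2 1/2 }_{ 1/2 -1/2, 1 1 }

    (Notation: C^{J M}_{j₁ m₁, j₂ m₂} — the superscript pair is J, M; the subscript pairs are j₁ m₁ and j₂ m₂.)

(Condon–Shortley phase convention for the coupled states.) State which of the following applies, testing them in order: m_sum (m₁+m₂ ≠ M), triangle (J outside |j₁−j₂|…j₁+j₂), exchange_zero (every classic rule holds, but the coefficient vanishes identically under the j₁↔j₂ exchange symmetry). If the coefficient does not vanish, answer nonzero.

nonzero

m-sum: m₁+m₂ = -1/2+1 = 1/2, M = 1/2  ✓
triangle: |j₁−j₂| = 1/2 ≤ J = 1/2 ≤ j₁+j₂ = 3/2  ✓
exchange: j₁≠j₂ or m₁≠m₂ — the exchange symmetry imposes no constraint here
value check: CG = −√(2/3) = -0.816497 ≠ 0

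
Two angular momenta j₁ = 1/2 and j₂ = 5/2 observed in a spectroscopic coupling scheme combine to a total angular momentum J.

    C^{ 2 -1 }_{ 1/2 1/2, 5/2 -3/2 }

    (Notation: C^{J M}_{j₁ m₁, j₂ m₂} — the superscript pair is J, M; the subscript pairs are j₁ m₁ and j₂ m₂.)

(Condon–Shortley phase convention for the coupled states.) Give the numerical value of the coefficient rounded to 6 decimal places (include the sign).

√[5·1!0!4!/6! · 1!0!1!4!1!3!] = √(24)
  +(−1)^0/∏(0,1,0,1,0,3)! = 1/6  (running 1/6)
⟨..|..⟩ = √(24)·(1/6) = +0.816497

+0.816497  (= +√(2/3))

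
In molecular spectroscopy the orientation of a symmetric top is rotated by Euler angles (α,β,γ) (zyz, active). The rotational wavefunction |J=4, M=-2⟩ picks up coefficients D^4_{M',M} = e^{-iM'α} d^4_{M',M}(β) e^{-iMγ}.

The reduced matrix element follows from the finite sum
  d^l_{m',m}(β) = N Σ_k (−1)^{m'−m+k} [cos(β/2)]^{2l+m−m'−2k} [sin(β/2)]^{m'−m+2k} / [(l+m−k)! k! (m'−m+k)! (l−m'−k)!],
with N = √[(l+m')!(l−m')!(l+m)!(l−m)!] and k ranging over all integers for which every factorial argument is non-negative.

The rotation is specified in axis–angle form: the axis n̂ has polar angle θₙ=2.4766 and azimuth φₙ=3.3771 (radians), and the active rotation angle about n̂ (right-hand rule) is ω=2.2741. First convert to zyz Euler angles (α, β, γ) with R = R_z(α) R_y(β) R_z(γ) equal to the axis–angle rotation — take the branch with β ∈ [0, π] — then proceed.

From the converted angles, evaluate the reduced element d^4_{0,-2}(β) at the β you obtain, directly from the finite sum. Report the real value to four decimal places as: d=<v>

d=-0.0089

Axis–angle → zyz. n̂ = (sinθₙcosφₙ, sinθₙsinφₙ, cosθₙ) = (-0.600020, -0.143981, -0.786921), ω = 2.2741.
R = I cosω + sinω [n̂]ₓ + (1−cosω) n̂n̂ᵀ gives
  R = [-0.053874, +0.742457, +0.667724; -0.457928, -0.612603, +0.644220; +0.887355, -0.271063, +0.372995]
β = atan2(√(R₁₃²+R₂₃²), R₃₃) = 1.188561; α = atan2(R₂₃, R₁₃) mod 2π = 0.767485; γ = atan2(R₃₂, −R₃₁) mod 2π = 3.438063
d^4_{0,-2}(β=1.1886) via the finite sum:
Half-angle: c=0.828552, s=0.559913. N=√(24·24·2·720)=910.735966
k: max(0,(-2)−(0))=0 … min(4+(-2),4−(0))=2
  k=0: (−1)^2·910.7360/(96)·0.8286^6·0.5599^2 = +0.962231
  k=1: (−1)^3·910.7360/(36)·0.8286^4·0.5599^4 = -1.171790
  k=2: (−1)^4·910.7360/(96)·0.8286^2·0.5599^6 = +0.200670
d^4_{0,-2}(1.1886) = +0.962231 -1.171790 +0.200670 = -0.008889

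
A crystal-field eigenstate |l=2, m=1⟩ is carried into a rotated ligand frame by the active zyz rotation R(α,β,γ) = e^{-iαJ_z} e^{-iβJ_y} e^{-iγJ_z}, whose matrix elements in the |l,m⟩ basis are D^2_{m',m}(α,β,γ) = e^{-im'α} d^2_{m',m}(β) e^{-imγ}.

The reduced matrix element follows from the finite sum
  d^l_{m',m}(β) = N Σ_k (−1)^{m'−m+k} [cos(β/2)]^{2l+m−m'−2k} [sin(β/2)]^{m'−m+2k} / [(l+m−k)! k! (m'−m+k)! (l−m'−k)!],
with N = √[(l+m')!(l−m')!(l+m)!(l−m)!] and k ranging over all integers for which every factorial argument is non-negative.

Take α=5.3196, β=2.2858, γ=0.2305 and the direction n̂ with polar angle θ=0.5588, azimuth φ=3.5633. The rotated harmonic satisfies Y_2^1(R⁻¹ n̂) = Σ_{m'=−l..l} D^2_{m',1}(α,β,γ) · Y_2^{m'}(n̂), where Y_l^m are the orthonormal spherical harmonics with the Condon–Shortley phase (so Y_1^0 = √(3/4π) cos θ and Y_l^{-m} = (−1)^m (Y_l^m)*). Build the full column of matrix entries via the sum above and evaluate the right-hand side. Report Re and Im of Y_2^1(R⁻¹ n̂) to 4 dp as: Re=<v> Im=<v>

Re=-0.3308 Im=-0.1828

Need the full column D^2_{m',1} for m'=−2..2 at α=5.3196, β=2.2858, γ=0.2305.
cos(β/2)=0.414958, sin(β/2)=0.909841
d^2_{-2,1}: single k=3 term ⇒ +0.625072;  D = -0.346140-0.520482i
d^2_{-1,1}: k∈[2..3] ⇒ +0.427622 -0.685270 = -0.257648;  D = -0.094779+0.239582i
d^2_{0,1}: k∈[1..2] ⇒ +0.159240 -0.765553 = -0.606313;  D = -0.590278+0.138521i
d^2_{1,1}: k∈[0..1] ⇒ +0.029649 -0.427622 = -0.397972;  D = -0.295739-0.266309i
d^2_{2,1}: single k=0 term ⇒ -0.130019;  D = +0.016323-0.128990i
Y_2^{m'}(θ=0.5588,φ=3.5633) and Σ D·Y over m':
  (-0.3461-0.5205i)·(+0.0722-0.0811i)  (-0.0948+0.2396i)·(-0.3169+0.1421i)  (-0.5903+0.1385i)·(+0.3648+0.0000i)  (-0.2957-0.2663i)·(+0.3169+0.1421i)  (+0.0163-0.1290i)·(+0.0722+0.0811i)
Y_2^1(R⁻¹ n̂) = -0.330787-0.182762i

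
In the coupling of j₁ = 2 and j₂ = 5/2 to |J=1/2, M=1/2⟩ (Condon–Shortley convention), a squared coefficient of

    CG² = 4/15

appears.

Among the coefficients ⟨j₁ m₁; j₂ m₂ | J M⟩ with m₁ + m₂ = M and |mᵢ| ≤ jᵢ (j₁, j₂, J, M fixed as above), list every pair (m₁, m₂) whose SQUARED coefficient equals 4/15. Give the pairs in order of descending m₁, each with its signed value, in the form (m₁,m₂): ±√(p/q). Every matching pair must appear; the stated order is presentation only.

Admissible pairs with m₁+m₂ = M = 1/2: (-2,5/2), (-1,3/2), (0,1/2), (1,-1/2), (2,-3/2)
  (m₁,m₂)=(2,-3/2): CG² = 1/15, CG = +√(1/15)
  (m₁,m₂)=(1,-1/2): CG² = 2/15, CG = −√(2/15)
  (m₁,m₂)=(0,1/2): CG² = 1/5, CG = +√(1/5)
  (m₁,m₂)=(-1,3/2): CG² = 4/15, CG = −√(4/15)   ← matches the target
  (m₁,m₂)=(-2,5/2): CG² = 1/3, CG = +√(1/3)
Pairs with CG² = 4/15: (-1,3/2): −√(4/15)

(-1,3/2): −√(4/15)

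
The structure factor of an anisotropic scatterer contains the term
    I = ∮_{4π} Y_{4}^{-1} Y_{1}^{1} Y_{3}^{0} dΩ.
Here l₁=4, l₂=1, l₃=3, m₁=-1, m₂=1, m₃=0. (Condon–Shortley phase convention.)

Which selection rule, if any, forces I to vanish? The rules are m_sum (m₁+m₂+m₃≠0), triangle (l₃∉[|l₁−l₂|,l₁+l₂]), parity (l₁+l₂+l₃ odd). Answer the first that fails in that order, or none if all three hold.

none

azimuthal sum: -1 + 1 + 0 = 0  ✓
3 ≤ 3 ≤ 5 (triangle on l)  ✓
L = 4 + 1 + 3 = 8 (even)  ✓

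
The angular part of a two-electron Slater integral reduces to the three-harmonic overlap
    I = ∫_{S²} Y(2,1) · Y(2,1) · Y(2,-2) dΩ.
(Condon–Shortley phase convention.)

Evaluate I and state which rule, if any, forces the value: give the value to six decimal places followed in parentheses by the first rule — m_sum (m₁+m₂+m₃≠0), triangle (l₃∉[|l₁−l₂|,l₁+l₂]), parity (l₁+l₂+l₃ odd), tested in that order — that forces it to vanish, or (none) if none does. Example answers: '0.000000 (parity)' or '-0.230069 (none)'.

0.220728 (none)

Checks pass: Σm=0; 6 even; l₃=2∈[0,4].
(2·2+1)(2·2+1)(2·2+1) = 125
Δ: 2! 2! 2! / 7! → 1/630
sum: t=0:+1/8 t=1:−1/1 t=2:+1/8 = -3/4
3j²(2 2 2; 0 0 0) = Δ·Π!·Σ² = 2/35  (sign -1)
sum: t=1:−1/4 = -1/4
3j²(2 2 2; 1 1 -2) = Δ·Π!·Σ² = 3/35  (sign -1)
combine: 4πI² = 125·2/35·3/35 = 30/49
take √, sign +1: I = 0.22072812
No selection rule forces the value: the integral is nonzero (none).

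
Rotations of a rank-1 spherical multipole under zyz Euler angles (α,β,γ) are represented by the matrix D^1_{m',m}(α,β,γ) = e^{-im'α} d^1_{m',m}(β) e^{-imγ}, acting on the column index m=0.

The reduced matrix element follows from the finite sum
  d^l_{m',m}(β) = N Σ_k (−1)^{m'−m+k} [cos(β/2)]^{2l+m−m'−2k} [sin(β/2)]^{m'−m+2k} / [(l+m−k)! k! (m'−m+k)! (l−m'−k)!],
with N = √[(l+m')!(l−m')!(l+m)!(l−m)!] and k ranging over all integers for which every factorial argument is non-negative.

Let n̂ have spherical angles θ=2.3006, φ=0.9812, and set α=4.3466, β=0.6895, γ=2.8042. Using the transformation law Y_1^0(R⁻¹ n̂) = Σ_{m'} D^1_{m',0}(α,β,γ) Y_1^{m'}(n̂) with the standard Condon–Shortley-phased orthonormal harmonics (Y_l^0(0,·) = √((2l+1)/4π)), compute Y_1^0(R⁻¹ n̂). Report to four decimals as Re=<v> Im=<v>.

Re=-0.4772 Im=0.0000

Need the full column D^1_{m',0} for m'=−1..1 at α=4.3466, β=0.6895, γ=2.8042.
cos(β/2)=0.941160, sin(β/2)=0.337961
d^1_{-1,0}: single k=1 term ⇒ +0.449827;  D = -0.160897-0.420067i
d^1_{0,0}: k∈[0..1] ⇒ +0.885782 -0.114218 = +0.771564;  D = +0.771564+0.000000i
d^1_{1,0}: single k=0 term ⇒ -0.449827;  D = +0.160897-0.420067i
Y_1^{m'}(θ=2.3006,φ=0.9812) and Σ D·Y over m':
  (-0.1609-0.4201i)·(+0.1432-0.2140i)  (+0.7716+0.0000i)·(-0.3258+0.0000i)  (+0.1609-0.4201i)·(-0.1432-0.2140i)
Y_1^0(R⁻¹ n̂) = -0.477229+0.000000i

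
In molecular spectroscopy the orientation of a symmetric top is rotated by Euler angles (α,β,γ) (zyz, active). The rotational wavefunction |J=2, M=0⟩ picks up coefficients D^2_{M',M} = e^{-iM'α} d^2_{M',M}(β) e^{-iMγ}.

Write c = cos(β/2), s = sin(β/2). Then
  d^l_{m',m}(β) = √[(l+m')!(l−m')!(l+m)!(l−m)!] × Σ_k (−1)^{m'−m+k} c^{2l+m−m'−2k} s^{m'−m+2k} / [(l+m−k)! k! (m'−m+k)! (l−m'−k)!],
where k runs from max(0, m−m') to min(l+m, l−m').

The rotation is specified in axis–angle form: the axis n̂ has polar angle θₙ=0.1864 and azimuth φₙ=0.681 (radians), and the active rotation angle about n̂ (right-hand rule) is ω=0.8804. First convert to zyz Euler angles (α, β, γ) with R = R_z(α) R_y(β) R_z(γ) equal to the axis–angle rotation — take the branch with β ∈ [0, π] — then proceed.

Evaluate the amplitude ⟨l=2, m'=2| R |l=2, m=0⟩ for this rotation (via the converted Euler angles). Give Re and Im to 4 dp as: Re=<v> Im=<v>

Re=0.0093 Im=0.0120

Axis–angle → zyz. n̂ = (sinθₙcosφₙ, sinθₙsinφₙ, cosθₙ) = (+0.143985, +0.116674, +0.982678), ω = 0.8804.
R = I cosω + sinω [n̂]ₓ + (1−cosω) n̂n̂ᵀ gives
  R = [+0.644372, -0.751538, +0.141338; +0.763739, +0.641786, -0.069375; -0.038571, +0.152648, +0.987528]
β = atan2(√(R₁₃²+R₂₃²), R₃₃) = 0.158104; α = atan2(R₂₃, R₁₃) mod 2π = 5.826890; γ = atan2(R₃₂, −R₃₁) mod 2π = 1.323298
D^2_{2,0}(5.8269,0.1581,1.3233) = e^{-i·2·5.8269}·d^2_{2,0}(0.1581)·e^{-i·0·1.3233}. Compute d first:
Half-angle: c=0.996877, s=0.078970. N=√(24·1·2·2)=9.797959
The bounds max(0,m−m')=0 and min(l+m,l−m')=0 give 1 term
  k=0: (−1)^2·9.7980/(4)·0.9969^2·0.0790^2 = +0.015180
d^2_{2,0}(0.1581) = +0.015180
D = (+0.611699+0.791091i)·(+0.015180)·(+1.000000+0.000000i) = +0.009286+0.012009i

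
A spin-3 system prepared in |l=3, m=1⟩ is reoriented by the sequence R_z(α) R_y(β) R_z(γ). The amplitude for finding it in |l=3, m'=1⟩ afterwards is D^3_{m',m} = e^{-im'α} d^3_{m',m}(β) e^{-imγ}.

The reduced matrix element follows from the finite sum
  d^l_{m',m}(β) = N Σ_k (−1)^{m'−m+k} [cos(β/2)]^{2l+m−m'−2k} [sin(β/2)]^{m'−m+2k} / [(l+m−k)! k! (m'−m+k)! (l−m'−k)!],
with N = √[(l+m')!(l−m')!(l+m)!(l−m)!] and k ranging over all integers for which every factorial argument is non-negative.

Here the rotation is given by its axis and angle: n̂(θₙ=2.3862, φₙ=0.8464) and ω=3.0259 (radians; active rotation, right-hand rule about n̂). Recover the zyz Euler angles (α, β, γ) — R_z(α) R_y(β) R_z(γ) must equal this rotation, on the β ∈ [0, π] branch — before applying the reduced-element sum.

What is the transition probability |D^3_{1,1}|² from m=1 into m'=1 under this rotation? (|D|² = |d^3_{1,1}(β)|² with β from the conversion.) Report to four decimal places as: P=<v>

P=0.0436

Axis–angle → zyz. n̂ = (sinθₙcosφₙ, sinθₙsinφₙ, cosθₙ) = (+0.454319, +0.513427, -0.728002), ω = 3.0259.
R = I cosω + sinω [n̂]ₓ + (1−cosω) n̂n̂ᵀ gives
  R = [-0.581883, +0.548996, -0.600012; +0.380923, -0.467864, -0.797497; -0.718547, -0.692609, +0.063117]
β = atan2(√(R₁₃²+R₂₃²), R₃₃) = 1.507637; α = atan2(R₂₃, R₁₃) mod 2π = 4.067373; γ = atan2(R₃₂, −R₃₁) mod 2π = 5.516166
D^3_{1,1}(4.0674,1.5076,5.5162) = e^{-i·1·4.0674}·d^3_{1,1}(1.5076)·e^{-i·1·5.5162}. Compute d first:
c=cos(1.507637/2)=0.729081, s=sin(1.507637/2)=0.684428; N=√[24·2·24·2]=48.000000
k: max(0,(1)−(1))=0 … min(3+(1),3−(1))=2
  k=0: (−1)^0·48.0000/(48)·0.7291^6·0.6844^0 = +0.150194
  k=1: (−1)^1·48.0000/(6)·0.7291^4·0.6844^2 = -1.058882
  k=2: (−1)^2·48.0000/(8)·0.7291^2·0.6844^4 = +0.699863
d^3_{1,1}(1.5076) = +0.150194 -1.058882 +0.699863 = -0.208825
|D^3_{1,1}|² = |d^3_{1,1}(β)|² = (-0.208825)² = 0.043608 (the z-rotation phases have unit modulus)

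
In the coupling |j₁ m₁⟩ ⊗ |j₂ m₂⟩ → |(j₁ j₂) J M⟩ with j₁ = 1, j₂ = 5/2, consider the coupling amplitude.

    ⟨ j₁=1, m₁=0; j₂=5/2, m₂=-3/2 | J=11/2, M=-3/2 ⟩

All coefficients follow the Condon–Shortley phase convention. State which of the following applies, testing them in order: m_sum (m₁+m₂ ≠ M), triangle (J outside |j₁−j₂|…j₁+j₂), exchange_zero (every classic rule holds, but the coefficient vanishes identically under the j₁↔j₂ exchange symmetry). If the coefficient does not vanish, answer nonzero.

m-sum: m₁+m₂ = 0+(-3/2) = -3/2, M = -3/2  ✓
triangle: need |j₁−j₂| ≤ J ≤ j₁+j₂, i.e. J ∈ [3/2, 7/2]; J = 11/2 is outside ✗ ⇒ coefficient is 0

triangle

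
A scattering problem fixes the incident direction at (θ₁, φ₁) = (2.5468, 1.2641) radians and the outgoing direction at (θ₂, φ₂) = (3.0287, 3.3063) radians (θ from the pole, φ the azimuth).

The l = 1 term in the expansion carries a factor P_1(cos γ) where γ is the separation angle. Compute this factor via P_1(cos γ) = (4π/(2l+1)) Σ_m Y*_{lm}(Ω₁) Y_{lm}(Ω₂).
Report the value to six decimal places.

Summing Y*_{l m}(θ₁,φ₁)·Y_{l m}(θ₂,φ₂) over m ∈ [−1, 1]; prefactor 4π/(2·1+1) = 4.188790:
  term(m=-1) = -0.00342 - 0.00671j   from Y*(Ω₁)=0.05845 + 0.18456j, Y(Ω₂)=-0.03839 + 0.00638j
  term(m=+0) = 0.19647 + 0.00000j   from Y*(Ω₁)=-0.40469 + 0.00000j, Y(Ω₂)=-0.48549 + 0.00000j
  term(m=+1) = -0.00342 + 0.00671j   from Y*(Ω₁)=-0.05845 + 0.18456j, Y(Ω₂)=0.03839 + 0.00638j
Σ over m = 0.18963 + 0.00000j; ×(4π/3) → 0.79433 + 0.00000j. Real part: 0.794325

0.794325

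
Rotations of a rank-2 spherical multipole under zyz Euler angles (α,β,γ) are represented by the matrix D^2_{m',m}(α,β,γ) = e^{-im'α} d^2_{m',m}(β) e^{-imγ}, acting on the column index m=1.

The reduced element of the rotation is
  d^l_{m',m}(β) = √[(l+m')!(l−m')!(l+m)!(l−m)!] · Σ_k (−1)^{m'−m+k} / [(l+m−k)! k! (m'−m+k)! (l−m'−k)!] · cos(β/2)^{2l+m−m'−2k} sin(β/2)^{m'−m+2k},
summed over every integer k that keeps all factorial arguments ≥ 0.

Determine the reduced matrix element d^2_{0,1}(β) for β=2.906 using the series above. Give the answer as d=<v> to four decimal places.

d^2_{0,1}(β=2.9060) via the finite sum:
c=cos(2.906000/2)=0.117524, s=sin(2.906000/2)=0.993070; N=√[2·2·6·1]=4.898979
k: max(0,(1)−(0))=1 … min(2+(1),2−(0))=2
  k=1: (−1)^0·4.8990/(2)·0.1175^3·0.9931^1 = +0.003949
  k=2: (−1)^1·4.8990/(2)·0.1175^1·0.9931^3 = -0.281931
d^2_{0,1}(2.9060) = +0.003949 -0.281931 = -0.277982

d=-0.2780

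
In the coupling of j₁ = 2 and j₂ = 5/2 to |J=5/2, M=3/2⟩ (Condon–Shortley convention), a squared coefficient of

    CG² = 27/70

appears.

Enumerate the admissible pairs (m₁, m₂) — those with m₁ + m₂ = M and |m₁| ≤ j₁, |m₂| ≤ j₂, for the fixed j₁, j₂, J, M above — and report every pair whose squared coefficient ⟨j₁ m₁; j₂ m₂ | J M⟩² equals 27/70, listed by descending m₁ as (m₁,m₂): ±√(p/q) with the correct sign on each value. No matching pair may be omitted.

(2,-1/2): +√(27/70)

Admissible pairs with m₁+m₂ = M = 3/2: (-1,5/2), (0,3/2), (1,1/2), (2,-1/2)
  (m₁,m₂)=(2,-1/2): CG² = 27/70, CG = +√(27/70)   ← matches the target
  (m₁,m₂)=(1,1/2): CG² = 6/35, CG = −√(6/35)
  (m₁,m₂)=(0,3/2): CG² = 1/70, CG = −√(1/70)
  (m₁,m₂)=(-1,5/2): CG² = 3/7, CG = +√(3/7)
Pairs with CG² = 27/70: (2,-1/2): +√(27/70)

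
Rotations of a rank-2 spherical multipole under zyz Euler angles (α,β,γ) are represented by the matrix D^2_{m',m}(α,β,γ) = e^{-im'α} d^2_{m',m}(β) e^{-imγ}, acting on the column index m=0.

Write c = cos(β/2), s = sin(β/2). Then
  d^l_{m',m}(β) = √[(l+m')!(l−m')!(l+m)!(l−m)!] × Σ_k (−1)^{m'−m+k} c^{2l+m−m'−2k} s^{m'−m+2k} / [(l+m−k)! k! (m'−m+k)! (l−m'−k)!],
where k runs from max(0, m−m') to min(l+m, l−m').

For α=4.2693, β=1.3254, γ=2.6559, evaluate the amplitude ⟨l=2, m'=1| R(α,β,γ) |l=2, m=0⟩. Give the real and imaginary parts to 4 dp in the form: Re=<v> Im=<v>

Re=0.1237 Im=-0.2608

First d^2_{1,0}(β=1.3254), then the phase factors e^{-i(1)α} and e^{-i(0)γ}:
c=cos(1.325400/2)=0.788334, s=sin(1.325400/2)=0.615248; N=√[6·1·2·2]=4.898979
k: max(0,(0)−(1))=0 … min(2+(0),2−(1))=1
  k=0: (−1)^1·4.8990/(2)·0.7883^3·0.6152^1 = -0.738340
  k=1: (−1)^2·4.8990/(2)·0.7883^1·0.6152^3 = +0.449713
d^2_{1,0}(1.3254) = -0.738340 +0.449713 = -0.288627
D = (-0.428732+0.903432i)·(-0.288627)·(+1.000000+0.000000i) = +0.123743-0.260754i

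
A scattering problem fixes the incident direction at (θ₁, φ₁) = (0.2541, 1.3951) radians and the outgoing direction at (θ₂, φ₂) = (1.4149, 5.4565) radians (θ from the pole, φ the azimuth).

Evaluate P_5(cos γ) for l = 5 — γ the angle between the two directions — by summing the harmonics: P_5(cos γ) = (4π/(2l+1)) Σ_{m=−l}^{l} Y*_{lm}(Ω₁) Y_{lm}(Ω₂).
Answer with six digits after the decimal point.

-0.000373

Addition theorem: P_5(cos γ) = (4π/11) Σ_m Y*_{lm}(Ω₁) Y_{lm}(Ω₂), m = −5…5:
  [-5]  conj(Y_{5,-5})(Ω₁) = +0.000359+0.000297i ; Y_{5,-5}(Ω₂) = -0.238923-0.365501i ; Δ = +0.000023-0.000202i
  [-4]  conj(Y_{5,-4})(Ω₁) = +0.004328-0.003666i ; Y_{5,-4}(Ω₂) = -0.214078-0.035680i ; Δ = -0.001057+0.000630i
  [-3]  conj(Y_{5,-3})(Ω₁) = -0.020541-0.035293i ; Y_{5,-3}(Ω₂) = +0.206060-0.160432i ; Δ = -0.009895-0.003977i
  [-2]  conj(Y_{5,-2})(Ω₁) = -0.176189+0.064592i ; Y_{5,-2}(Ω₂) = +0.019649-0.237412i ; Δ = +0.011873+0.043099i
  [-1]  conj(Y_{5,-1})(Ω₁) = +0.088863+0.500562i ; Y_{5,-1}(Ω₂) = +0.144590+0.157050i ; Δ = -0.065765+0.086332i
  [+0]  conj(Y_{5,0})(Ω₁) = +0.533484-0.000000i ; Y_{5,0}(Ω₂) = +0.242398+0.000000i ; Δ = +0.129315+0.000000i
  [+1]  conj(Y_{5,1})(Ω₁) = -0.088863+0.500562i ; Y_{5,1}(Ω₂) = -0.144590+0.157050i ; Δ = -0.065765-0.086332i
  [+2]  conj(Y_{5,2})(Ω₁) = -0.176189-0.064592i ; Y_{5,2}(Ω₂) = +0.019649+0.237412i ; Δ = +0.011873-0.043099i
  [+3]  conj(Y_{5,3})(Ω₁) = +0.020541-0.035293i ; Y_{5,3}(Ω₂) = -0.206060-0.160432i ; Δ = -0.009895+0.003977i
  [+4]  conj(Y_{5,4})(Ω₁) = +0.004328+0.003666i ; Y_{5,4}(Ω₂) = -0.214078+0.035680i ; Δ = -0.001057-0.000630i
  [+5]  conj(Y_{5,5})(Ω₁) = -0.000359+0.000297i ; Y_{5,5}(Ω₂) = +0.238923-0.365501i ; Δ = +0.000023+0.000202i
Total Σ_m = -0.000326-0.000000i. Multiply by 1.142397: -0.000373-0.000000i. P_5(cos γ) = -0.000373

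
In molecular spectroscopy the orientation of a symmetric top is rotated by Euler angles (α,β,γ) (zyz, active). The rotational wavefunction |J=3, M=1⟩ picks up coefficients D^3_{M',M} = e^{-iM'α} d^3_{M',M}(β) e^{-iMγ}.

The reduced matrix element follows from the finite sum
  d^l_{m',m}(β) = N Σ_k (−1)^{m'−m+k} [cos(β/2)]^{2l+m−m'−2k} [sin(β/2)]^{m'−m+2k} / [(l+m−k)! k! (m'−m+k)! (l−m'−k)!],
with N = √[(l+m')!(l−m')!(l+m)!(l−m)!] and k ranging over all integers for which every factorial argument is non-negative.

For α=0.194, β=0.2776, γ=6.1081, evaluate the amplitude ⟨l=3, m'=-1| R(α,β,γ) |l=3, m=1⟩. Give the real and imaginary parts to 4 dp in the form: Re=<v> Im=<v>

D^3_{-1,1}(0.1940,0.2776,6.1081) = e^{-i·-1·0.1940}·d^3_{-1,1}(0.2776)·e^{-i·1·6.1081}. Compute d first:
With c≡cos(β/2)=0.990383 and s≡sin(β/2)=0.138355, N=[2·24·24·2]^{1/2}=48.000000
k∈{2,3,4} keeps every argument non-negative
  k=2: (−1)^0·48.0000/(8)·0.9904^4·0.1384^2 = +0.110497
  k=3: (−1)^1·48.0000/(6)·0.9904^2·0.1384^4 = -0.002875
  k=4: (−1)^2·48.0000/(48)·0.9904^0·0.1384^6 = +0.000007
d^3_{-1,1}(0.2776) = +0.110497 -0.002875 +0.000007 = +0.107629
Attach z-rotation phases: D = e^{-i(-1)(0.1940)}·(+0.107629)·e^{-i(1)(6.1081)} = +0.100381+0.038829i

Re=0.1004 Im=0.0388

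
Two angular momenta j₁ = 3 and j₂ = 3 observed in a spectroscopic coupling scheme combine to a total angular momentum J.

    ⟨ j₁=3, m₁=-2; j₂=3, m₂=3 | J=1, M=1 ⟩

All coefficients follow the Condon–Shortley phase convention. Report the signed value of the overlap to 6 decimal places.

-0.327327  (= −√(3/28))

j₁+j₂−J=5  J+j₁−j₂=1  J−j₁+j₂=1  j₁+j₂+J+1=8
(j₁±m₁, j₂±m₂, J±M) = (1,5,6,0,2,0)
P² = 10800/7
sum k=5..5:
  [5] −1/120 = -1/120
S = -1/120
C² = P²·S² = 3/28 ; C = -0.327327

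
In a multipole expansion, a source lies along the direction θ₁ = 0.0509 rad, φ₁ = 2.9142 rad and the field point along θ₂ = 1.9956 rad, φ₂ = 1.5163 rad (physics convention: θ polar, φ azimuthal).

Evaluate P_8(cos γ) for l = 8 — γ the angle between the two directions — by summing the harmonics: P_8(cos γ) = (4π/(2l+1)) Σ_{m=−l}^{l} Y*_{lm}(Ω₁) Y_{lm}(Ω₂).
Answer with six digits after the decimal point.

-0.263652

Summing Y*_{l m}(θ₁,φ₁)·Y_{l m}(θ₂,φ₂) over m ∈ [−8, 8]; prefactor 4π/(2·8+1) = 0.739198:
  m=-8: (-0.00000 - 0.00000j) × (0.22188 + 0.10337j) = 0.00000 - 0.00000j  (running Σ = 0.00000 - 0.00000j)
  m=-7: (0.00000 + 0.00000j) × (0.16489 - 0.41106j) = 0.00000 + 0.00000j  (running Σ = 0.00000 + 0.00000j)
  m=-6: (0.00000 - 0.00000j) × (-0.31566 - 0.10706j) = -0.00000 + 0.00000j  (running Σ = -0.00000 + 0.00000j)
  m=-5: (-0.00000 + 0.00000j) × (0.02560 - 0.09162j) = 0.00000 + 0.00000j  (running Σ = 0.00000 + 0.00000j)
  m=-4: (0.00006 - 0.00007j) × (-0.35074 - 0.07769j) = -0.00002 + 0.00002j  (running Σ = -0.00002 + 0.00002j)
  m=-3: (-0.00141 + 0.00115j) × (-0.01290 + 0.07821j) = -0.00007 - 0.00013j  (running Σ = -0.00010 - 0.00010j)
  m=-2: (0.02366 - 0.01157j) × (-0.31416 - 0.03438j) = -0.00783 + 0.00282j  (running Σ = -0.00793 + 0.00272j)
  m=-1: (-0.23910 + 0.05533j) × (-0.00792 + 0.14510j) = -0.00614 - 0.03513j  (running Σ = -0.01406 - 0.03241j)
  m=0: (1.10949 + 0.00000j) × (-0.29612 + 0.00000j) = -0.32855 + 0.00000j  (running Σ = -0.34261 - 0.03241j)
  m=1: (0.23910 + 0.05533j) × (0.00792 + 0.14510j) = -0.00614 + 0.03513j  (running Σ = -0.34875 + 0.00272j)
  m=2: (0.02366 + 0.01157j) × (-0.31416 + 0.03438j) = -0.00783 - 0.00282j  (running Σ = -0.35658 - 0.00010j)
  m=3: (0.00141 + 0.00115j) × (0.01290 + 0.07821j) = -0.00007 + 0.00013j  (running Σ = -0.35665 + 0.00002j)
  m=4: (0.00006 + 0.00007j) × (-0.35074 + 0.07769j) = -0.00002 - 0.00002j  (running Σ = -0.35667 + 0.00000j)
  m=5: (0.00000 + 0.00000j) × (-0.02560 - 0.09162j) = 0.00000 - 0.00000j  (running Σ = -0.35667 + 0.00000j)
  m=6: (0.00000 + 0.00000j) × (-0.31566 + 0.10706j) = -0.00000 - 0.00000j  (running Σ = -0.35667 + 0.00000j)
  m=7: (-0.00000 + 0.00000j) × (-0.16489 - 0.41106j) = 0.00000 - 0.00000j  (running Σ = -0.35667 - 0.00000j)
  m=8: (-0.00000 + 0.00000j) × (0.22188 - 0.10337j) = 0.00000 + 0.00000j  (running Σ = -0.35667 - 0.00000j)
Σ over m = -0.35667 - 0.00000j; ×(4π/17) → -0.26365 - 0.00000j. Real part: -0.263652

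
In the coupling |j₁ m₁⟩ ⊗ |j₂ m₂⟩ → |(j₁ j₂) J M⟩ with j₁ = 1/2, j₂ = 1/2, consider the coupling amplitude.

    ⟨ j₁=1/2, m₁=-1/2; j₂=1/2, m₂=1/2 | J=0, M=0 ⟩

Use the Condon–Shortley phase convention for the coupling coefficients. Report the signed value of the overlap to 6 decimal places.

j₁+j₂−J=1  J+j₁−j₂=0  J−j₁+j₂=0  j₁+j₂+J+1=2
(j₁±m₁, j₂±m₂, J±M) = (0,1,1,0,0,0)
P² = 1/2
sum k=1..1:
  [1] −1/1 = -1
S = -1
C² = P²·S² = 1/2 ; C = -0.707107

-0.707107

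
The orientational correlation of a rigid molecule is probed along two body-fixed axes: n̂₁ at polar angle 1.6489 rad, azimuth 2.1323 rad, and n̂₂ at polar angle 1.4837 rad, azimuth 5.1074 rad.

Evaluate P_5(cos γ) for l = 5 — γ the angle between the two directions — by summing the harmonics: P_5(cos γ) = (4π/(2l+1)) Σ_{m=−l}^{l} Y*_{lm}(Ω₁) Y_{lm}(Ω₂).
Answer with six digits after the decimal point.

Summing Y*_{l m}(θ₁,φ₁)·Y_{l m}(θ₂,φ₂) over m ∈ [−5, 5]; prefactor 4π/(2·5+1) = 1.142397:
  m=-5: (-0.14988 - 0.43183j) × (0.41869 - 0.17913j) = -0.14011 - 0.15396j  (running Σ = -0.14011 - 0.15396j)
  m=-4: (0.07071 - 0.08830j) × (-0.00116 - 0.12574j) = -0.01119 - 0.00879j  (running Σ = -0.15129 - 0.16275j)
  m=-3: (-0.32192 - 0.03677j) × (0.29531 + 0.11993j) = -0.09066 - 0.04946j  (running Σ = -0.24195 - 0.21221j)
  m=-2: (-0.05587 - 0.11631j) × (0.10064 - 0.10157j) = -0.01744 - 0.00603j  (running Σ = -0.25938 - 0.21824j)
  m=-1: (-0.15566 + 0.24745j) × (0.10992 + 0.26365j) = -0.08235 - 0.01384j  (running Σ = -0.34174 - 0.23208j)
  m=0: (-0.13301 + 0.00000j) × (0.14724 + 0.00000j) = -0.01958 + 0.00000j  (running Σ = -0.36132 - 0.23208j)
  m=1: (0.15566 + 0.24745j) × (-0.10992 + 0.26365j) = -0.08235 + 0.01384j  (running Σ = -0.44367 - 0.21824j)
  m=2: (-0.05587 + 0.11631j) × (0.10064 + 0.10157j) = -0.01744 + 0.00603j  (running Σ = -0.46111 - 0.21221j)
  m=3: (0.32192 - 0.03677j) × (-0.29531 + 0.11993j) = -0.09066 + 0.04946j  (running Σ = -0.55176 - 0.16275j)
  m=4: (0.07071 + 0.08830j) × (-0.00116 + 0.12574j) = -0.01119 + 0.00879j  (running Σ = -0.56295 - 0.15396j)
  m=5: (0.14988 - 0.43183j) × (-0.41869 - 0.17913j) = -0.14011 + 0.15396j  (running Σ = -0.70306 + 0.00000j)
Accumulated sum -0.70306 + 0.00000j; after 4π/(2l+1) scaling, -0.80317 + 0.00000j ⇒ P_5 = -0.803170

-0.803170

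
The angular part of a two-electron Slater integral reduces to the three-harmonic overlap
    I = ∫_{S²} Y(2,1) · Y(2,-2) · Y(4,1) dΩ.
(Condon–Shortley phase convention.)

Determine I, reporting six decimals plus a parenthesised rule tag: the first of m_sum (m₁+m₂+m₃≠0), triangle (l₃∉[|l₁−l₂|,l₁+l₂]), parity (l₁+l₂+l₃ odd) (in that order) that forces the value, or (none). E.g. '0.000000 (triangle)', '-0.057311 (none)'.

-0.090112 (none)

Rules hold: Σm=0, L=8 even, 0≤4≤4.
N = 5·5·9 = 225
Δ = 0!·4!·4!/9! = 1/630
Racah Σ t=0..0: t=0:+1/16 = 1/16
⇒ 3j(2 2 4; 0 0 0)² = 2/35, sgn +1
Racah Σ t=0..0: t=0:+1/144 = 1/144
⇒ 3j(2 2 4; 1 -2 1)² = 1/126, sgn -1
4πI² = N·(3j₀)²·(3jₘ)² = 5/49
I = -1·√(0.102041/4π) = -0.09011188
No selection rule forces the value: the integral is nonzero (none).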